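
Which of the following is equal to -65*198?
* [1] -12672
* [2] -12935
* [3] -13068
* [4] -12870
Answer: 4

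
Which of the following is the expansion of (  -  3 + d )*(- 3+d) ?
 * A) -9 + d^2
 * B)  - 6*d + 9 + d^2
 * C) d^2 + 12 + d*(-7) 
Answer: B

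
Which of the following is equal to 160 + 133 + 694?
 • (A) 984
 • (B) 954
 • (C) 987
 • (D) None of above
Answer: C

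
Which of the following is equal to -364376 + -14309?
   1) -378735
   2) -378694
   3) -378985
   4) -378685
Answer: 4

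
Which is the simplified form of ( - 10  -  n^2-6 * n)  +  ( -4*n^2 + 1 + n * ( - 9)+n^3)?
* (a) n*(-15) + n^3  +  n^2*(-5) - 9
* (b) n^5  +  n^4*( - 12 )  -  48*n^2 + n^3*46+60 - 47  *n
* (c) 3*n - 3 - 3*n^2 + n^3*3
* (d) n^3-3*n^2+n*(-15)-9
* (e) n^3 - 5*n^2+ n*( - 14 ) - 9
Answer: a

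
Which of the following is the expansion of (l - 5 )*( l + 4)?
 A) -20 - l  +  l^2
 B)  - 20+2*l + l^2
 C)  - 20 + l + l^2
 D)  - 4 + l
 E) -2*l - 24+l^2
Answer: A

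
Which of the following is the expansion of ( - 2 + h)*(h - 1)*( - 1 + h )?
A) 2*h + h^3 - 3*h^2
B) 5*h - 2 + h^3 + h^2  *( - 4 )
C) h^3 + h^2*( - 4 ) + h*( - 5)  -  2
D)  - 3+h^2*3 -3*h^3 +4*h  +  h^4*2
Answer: B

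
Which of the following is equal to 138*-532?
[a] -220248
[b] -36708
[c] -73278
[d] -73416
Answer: d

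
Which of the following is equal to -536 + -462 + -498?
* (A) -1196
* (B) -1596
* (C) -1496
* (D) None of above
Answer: C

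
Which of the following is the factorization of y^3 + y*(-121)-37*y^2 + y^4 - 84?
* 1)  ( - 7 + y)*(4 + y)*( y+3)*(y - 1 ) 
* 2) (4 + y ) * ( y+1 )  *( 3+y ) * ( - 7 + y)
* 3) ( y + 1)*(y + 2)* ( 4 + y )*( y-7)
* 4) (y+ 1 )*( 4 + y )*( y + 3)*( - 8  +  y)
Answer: 2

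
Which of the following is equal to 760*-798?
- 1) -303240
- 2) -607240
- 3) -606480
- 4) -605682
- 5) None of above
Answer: 3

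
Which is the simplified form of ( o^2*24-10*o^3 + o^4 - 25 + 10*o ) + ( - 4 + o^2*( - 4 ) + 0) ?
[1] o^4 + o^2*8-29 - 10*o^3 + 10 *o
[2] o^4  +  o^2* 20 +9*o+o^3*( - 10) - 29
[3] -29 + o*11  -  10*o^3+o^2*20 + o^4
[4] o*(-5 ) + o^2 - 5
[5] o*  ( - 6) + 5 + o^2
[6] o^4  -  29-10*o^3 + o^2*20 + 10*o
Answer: 6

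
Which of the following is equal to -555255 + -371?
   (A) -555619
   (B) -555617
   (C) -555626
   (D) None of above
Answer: C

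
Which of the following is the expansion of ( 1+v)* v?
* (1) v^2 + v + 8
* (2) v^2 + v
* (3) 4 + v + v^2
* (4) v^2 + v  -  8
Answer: 2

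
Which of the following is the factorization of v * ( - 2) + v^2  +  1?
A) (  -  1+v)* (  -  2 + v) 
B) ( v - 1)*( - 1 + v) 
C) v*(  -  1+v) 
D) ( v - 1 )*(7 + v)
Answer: B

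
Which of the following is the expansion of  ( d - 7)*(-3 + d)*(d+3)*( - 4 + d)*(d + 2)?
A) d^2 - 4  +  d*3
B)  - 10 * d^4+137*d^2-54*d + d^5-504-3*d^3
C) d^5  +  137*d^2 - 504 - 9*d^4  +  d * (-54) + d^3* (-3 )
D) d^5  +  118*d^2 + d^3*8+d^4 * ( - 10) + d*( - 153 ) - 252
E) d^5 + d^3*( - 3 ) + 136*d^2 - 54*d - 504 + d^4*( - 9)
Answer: C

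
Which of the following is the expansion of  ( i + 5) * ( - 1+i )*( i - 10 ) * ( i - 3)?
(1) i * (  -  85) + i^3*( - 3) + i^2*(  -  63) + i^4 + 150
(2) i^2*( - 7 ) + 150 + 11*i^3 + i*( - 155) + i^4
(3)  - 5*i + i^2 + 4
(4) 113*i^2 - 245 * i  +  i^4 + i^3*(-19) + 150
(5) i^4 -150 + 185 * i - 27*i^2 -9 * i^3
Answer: 5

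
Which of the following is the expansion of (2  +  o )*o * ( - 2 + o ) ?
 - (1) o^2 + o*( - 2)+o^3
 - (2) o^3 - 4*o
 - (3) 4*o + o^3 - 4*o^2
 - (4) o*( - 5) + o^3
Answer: 2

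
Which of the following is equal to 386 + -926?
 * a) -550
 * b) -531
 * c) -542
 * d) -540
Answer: d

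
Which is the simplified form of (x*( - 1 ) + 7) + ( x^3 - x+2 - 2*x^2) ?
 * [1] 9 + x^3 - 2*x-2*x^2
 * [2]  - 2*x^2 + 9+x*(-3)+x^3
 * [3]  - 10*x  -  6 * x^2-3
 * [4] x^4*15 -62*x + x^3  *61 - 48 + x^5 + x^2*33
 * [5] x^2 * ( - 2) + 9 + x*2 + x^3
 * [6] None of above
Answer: 1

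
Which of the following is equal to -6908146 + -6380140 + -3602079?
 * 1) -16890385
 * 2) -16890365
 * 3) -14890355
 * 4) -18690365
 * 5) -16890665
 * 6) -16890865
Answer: 2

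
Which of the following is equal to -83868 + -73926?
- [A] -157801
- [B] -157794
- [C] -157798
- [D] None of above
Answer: B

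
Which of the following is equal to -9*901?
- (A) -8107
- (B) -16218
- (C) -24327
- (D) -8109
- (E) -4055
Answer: D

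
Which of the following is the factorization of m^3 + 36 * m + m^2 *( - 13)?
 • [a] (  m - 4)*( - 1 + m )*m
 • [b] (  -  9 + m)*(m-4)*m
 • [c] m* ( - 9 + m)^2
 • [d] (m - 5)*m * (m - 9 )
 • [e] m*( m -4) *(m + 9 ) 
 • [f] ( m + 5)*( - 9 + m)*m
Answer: b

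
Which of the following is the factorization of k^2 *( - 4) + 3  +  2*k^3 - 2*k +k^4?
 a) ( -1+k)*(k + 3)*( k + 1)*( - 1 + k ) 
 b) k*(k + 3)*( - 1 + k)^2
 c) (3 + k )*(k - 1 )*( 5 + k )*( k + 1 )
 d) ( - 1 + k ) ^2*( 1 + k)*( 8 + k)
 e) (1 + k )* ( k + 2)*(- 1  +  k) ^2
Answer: a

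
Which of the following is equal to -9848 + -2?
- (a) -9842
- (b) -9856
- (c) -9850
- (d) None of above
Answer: c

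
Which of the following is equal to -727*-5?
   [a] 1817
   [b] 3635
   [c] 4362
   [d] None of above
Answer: b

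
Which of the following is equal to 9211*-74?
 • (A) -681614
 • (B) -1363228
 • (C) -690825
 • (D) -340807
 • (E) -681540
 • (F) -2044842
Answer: A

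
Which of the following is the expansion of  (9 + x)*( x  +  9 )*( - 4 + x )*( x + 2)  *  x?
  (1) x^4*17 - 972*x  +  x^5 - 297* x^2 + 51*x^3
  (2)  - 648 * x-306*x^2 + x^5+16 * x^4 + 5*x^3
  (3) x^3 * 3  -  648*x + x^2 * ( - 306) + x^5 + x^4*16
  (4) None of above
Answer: 4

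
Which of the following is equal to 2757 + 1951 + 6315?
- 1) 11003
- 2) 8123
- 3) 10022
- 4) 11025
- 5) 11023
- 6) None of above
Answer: 5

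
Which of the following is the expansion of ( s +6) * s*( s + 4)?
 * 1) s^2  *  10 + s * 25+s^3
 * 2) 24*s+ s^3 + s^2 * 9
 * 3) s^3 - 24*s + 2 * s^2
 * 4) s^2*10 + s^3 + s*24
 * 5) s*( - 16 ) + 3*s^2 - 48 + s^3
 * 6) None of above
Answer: 4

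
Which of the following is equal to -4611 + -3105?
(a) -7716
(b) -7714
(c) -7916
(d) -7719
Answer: a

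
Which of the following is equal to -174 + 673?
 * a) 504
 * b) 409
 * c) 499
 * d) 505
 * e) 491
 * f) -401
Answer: c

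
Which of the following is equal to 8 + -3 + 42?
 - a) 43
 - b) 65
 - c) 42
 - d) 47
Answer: d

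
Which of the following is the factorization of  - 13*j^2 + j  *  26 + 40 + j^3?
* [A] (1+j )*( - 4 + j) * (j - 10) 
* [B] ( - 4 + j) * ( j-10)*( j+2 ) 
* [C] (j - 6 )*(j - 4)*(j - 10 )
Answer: A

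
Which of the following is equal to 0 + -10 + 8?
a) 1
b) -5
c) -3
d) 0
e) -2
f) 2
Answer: e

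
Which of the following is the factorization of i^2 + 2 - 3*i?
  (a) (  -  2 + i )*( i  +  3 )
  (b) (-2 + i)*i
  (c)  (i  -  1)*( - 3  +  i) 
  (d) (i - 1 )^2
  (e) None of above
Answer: e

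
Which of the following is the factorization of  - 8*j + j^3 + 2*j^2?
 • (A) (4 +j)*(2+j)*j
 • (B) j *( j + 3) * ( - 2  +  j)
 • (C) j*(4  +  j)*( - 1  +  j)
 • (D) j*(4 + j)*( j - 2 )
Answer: D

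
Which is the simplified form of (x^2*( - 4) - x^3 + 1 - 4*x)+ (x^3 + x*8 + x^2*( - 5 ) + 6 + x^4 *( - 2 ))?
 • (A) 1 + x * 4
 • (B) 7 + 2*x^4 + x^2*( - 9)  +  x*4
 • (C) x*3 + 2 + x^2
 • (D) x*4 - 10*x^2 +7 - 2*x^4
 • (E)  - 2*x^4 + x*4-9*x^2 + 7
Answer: E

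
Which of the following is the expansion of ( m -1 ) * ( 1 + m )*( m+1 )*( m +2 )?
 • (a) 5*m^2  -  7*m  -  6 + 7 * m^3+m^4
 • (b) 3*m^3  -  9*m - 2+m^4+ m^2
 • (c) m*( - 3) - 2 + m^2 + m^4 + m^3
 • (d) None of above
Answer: d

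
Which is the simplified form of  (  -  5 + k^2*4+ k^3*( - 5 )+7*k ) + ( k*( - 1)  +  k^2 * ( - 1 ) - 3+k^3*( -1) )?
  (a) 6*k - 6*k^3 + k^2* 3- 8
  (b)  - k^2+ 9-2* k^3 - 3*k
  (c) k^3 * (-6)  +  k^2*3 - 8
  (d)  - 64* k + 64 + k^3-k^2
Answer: a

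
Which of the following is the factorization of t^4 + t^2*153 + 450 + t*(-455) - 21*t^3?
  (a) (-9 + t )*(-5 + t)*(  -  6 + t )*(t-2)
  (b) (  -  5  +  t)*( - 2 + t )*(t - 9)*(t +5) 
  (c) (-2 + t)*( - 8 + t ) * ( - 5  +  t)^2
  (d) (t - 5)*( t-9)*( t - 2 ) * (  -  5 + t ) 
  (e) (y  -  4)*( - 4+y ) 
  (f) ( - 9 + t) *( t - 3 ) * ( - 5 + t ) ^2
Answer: d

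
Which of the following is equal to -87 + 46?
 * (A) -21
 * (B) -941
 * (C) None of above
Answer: C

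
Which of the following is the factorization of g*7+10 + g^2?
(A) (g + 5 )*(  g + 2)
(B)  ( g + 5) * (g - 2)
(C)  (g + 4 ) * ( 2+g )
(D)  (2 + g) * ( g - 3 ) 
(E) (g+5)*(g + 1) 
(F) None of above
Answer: A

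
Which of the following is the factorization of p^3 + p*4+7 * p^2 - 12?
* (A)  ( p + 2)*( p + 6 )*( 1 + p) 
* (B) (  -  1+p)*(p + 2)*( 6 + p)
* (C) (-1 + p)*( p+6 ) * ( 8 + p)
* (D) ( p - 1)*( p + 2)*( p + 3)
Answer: B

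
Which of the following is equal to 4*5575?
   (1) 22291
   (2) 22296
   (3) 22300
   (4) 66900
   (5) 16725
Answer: 3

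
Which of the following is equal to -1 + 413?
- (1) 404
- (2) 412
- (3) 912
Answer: 2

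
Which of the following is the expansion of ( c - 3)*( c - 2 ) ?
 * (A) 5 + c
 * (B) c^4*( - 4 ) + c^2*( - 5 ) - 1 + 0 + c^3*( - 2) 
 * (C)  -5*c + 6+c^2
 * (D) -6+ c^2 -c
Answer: C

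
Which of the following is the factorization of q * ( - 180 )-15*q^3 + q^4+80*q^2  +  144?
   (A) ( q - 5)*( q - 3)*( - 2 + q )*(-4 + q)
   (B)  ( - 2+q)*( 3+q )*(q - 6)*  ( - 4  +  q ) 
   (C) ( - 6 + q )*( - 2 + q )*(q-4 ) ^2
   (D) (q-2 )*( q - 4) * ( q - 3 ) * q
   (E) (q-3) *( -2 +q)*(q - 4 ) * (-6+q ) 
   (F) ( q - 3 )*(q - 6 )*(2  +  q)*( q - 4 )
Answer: E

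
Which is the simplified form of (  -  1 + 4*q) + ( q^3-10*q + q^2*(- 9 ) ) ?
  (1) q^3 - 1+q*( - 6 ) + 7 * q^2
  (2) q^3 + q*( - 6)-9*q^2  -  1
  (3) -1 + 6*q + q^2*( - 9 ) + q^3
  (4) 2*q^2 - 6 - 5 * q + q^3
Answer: 2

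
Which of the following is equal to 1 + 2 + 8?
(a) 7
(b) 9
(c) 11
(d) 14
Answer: c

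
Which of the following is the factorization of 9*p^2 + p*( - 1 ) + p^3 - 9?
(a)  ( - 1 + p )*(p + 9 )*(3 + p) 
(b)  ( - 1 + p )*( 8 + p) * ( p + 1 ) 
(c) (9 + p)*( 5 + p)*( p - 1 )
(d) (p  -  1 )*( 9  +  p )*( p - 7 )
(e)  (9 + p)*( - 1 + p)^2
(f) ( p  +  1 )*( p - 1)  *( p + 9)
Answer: f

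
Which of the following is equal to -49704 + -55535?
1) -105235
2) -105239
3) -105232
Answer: 2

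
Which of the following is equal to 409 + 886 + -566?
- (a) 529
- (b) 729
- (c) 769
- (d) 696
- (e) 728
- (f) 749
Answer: b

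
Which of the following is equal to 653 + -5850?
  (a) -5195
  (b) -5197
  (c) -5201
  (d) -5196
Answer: b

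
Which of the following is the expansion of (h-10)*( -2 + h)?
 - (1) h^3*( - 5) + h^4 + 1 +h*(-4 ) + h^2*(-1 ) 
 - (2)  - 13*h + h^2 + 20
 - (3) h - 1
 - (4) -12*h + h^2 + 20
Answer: 4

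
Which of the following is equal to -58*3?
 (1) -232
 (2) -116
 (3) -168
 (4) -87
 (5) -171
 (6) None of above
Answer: 6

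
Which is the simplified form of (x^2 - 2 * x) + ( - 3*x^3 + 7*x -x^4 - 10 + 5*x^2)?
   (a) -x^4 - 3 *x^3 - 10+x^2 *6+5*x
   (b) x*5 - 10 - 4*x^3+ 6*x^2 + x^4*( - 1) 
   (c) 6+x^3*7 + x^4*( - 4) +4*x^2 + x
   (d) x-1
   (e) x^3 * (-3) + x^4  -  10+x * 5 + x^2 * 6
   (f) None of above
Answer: a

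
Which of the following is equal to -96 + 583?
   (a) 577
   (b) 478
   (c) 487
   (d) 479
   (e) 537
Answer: c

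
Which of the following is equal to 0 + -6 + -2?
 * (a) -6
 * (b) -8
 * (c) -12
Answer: b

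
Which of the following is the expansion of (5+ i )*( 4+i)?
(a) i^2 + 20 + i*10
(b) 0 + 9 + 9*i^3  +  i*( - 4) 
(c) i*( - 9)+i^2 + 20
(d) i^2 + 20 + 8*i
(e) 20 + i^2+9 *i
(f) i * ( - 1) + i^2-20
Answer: e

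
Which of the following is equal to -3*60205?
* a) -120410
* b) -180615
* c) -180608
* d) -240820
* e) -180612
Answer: b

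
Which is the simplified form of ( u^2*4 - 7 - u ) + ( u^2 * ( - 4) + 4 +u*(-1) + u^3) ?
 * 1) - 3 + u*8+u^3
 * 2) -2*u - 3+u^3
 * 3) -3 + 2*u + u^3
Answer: 2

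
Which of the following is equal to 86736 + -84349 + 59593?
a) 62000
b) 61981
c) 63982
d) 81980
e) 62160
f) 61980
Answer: f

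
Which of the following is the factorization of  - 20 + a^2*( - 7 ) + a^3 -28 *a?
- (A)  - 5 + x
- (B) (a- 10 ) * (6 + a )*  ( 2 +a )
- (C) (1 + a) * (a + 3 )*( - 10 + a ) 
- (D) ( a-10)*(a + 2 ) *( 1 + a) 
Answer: D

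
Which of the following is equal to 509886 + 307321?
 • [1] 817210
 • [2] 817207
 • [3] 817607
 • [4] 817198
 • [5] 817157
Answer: 2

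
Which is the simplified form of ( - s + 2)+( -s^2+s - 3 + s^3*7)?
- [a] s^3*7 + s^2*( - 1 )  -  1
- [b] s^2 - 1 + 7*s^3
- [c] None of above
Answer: a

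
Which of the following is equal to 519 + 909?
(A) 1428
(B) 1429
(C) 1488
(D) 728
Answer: A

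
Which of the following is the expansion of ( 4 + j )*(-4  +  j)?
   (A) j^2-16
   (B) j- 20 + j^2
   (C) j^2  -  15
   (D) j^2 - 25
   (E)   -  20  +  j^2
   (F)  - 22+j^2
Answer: A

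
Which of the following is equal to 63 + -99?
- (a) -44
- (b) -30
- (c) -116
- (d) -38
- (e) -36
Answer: e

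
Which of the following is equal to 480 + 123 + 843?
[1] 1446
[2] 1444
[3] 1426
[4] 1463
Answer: 1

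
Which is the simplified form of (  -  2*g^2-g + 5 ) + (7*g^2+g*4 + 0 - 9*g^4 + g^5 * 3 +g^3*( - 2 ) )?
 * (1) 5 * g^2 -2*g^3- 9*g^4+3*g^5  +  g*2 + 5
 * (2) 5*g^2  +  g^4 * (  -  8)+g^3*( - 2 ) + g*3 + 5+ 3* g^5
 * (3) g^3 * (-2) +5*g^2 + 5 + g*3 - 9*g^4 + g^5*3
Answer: 3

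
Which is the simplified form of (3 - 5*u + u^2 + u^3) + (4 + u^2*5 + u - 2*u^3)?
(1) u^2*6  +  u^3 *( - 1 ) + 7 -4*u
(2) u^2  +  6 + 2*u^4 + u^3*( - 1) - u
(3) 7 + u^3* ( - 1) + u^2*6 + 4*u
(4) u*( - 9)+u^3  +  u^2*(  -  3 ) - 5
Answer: 1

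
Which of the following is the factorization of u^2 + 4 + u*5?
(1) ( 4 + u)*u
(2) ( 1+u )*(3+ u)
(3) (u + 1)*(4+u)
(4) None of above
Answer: 3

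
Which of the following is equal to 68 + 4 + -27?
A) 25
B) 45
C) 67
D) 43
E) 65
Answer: B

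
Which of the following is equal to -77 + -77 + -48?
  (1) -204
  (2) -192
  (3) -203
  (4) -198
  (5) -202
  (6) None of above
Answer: 5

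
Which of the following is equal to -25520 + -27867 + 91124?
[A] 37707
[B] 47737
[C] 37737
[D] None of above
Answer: C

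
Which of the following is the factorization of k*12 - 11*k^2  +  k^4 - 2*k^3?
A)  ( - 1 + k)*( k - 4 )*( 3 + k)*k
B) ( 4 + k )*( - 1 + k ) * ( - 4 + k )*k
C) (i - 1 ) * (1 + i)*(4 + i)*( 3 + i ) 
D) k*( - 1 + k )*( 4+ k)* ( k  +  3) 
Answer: A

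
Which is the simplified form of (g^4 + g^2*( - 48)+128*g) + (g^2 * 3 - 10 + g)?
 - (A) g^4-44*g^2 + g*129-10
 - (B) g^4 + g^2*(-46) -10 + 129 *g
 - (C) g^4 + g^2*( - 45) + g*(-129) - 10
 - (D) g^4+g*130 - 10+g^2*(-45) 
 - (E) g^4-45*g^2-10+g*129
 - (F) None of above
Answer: E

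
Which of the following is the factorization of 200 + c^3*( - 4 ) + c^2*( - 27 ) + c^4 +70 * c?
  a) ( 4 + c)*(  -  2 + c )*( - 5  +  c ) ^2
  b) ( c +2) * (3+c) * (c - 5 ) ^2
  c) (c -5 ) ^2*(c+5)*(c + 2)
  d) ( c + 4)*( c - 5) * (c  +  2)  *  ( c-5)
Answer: d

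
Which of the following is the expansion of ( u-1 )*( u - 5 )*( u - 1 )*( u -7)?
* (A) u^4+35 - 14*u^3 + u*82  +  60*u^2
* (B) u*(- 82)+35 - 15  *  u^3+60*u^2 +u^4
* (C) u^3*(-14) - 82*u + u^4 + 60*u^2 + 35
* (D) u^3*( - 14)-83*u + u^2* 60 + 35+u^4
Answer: C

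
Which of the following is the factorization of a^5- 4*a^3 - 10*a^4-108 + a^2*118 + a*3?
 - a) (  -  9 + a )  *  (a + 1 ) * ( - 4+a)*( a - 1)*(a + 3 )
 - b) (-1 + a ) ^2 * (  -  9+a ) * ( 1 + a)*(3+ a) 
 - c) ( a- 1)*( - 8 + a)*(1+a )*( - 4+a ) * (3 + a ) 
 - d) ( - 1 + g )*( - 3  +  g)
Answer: a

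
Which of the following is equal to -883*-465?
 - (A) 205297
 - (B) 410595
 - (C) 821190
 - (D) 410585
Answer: B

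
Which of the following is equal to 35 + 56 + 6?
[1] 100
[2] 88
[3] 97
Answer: 3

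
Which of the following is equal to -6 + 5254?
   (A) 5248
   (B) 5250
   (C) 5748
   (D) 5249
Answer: A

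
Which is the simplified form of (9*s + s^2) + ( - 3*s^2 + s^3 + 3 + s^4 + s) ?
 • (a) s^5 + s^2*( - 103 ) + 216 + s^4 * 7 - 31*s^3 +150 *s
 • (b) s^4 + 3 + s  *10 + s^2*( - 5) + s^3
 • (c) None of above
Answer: c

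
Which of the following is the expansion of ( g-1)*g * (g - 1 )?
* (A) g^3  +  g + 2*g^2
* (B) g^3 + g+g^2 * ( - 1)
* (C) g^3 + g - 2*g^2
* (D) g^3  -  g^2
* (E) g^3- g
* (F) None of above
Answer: C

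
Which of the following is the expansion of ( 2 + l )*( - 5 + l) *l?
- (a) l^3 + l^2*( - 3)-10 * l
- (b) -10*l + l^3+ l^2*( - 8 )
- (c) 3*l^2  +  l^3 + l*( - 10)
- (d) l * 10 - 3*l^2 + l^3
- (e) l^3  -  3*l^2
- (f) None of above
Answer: a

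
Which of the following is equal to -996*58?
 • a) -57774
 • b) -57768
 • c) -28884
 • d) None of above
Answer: b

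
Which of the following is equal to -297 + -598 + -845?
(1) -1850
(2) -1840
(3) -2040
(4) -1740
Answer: 4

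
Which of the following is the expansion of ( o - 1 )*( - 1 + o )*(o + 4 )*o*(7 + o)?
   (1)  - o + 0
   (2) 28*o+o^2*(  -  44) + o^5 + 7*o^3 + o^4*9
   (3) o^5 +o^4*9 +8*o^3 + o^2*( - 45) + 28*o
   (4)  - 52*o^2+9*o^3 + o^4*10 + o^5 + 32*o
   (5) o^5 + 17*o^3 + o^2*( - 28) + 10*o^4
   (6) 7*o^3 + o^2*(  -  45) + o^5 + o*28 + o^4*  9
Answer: 6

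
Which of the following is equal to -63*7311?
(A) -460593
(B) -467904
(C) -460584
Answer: A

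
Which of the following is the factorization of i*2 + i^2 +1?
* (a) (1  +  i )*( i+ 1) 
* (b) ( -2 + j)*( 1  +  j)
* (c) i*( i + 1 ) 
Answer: a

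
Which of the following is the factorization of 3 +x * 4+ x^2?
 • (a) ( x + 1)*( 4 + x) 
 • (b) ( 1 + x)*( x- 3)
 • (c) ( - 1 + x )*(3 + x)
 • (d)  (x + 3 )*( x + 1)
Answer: d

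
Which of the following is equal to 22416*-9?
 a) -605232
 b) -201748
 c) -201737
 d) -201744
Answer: d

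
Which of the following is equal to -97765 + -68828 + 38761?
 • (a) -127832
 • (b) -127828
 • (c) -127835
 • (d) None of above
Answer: a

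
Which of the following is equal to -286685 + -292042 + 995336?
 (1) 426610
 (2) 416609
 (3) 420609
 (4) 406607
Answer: 2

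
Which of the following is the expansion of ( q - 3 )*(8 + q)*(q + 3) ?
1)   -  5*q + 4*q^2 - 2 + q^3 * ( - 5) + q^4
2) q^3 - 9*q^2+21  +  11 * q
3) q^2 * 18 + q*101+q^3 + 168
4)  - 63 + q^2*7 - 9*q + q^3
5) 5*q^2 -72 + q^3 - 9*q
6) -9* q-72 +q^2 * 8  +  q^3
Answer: 6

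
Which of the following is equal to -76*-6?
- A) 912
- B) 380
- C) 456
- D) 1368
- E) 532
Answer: C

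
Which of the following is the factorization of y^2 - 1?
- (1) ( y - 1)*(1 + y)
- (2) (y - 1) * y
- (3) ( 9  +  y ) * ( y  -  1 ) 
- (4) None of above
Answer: 1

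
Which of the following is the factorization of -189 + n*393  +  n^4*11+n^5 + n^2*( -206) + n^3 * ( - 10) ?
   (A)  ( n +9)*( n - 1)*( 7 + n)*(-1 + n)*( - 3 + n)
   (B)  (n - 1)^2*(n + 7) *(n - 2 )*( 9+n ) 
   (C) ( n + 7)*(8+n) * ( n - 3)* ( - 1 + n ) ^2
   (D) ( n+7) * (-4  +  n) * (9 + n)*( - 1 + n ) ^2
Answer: A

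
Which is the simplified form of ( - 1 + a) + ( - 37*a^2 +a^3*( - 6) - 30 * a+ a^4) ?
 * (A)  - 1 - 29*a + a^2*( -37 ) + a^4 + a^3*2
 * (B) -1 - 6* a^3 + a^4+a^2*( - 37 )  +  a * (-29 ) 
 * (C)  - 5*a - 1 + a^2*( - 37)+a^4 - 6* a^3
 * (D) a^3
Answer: B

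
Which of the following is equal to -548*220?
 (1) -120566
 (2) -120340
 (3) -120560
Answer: 3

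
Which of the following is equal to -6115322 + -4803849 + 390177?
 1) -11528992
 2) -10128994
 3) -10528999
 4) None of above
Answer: 4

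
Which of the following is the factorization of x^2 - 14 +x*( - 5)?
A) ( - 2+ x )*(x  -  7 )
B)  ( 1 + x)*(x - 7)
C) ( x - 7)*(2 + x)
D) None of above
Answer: C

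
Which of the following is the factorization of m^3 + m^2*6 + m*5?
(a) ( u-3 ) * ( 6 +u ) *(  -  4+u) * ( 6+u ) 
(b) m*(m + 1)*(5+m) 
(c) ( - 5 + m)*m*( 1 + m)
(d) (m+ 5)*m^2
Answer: b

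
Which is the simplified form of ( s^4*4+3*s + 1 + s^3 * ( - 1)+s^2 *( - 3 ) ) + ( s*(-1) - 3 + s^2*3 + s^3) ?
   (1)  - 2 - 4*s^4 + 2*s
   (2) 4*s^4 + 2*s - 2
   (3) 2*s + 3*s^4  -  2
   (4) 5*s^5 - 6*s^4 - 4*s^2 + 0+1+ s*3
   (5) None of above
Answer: 2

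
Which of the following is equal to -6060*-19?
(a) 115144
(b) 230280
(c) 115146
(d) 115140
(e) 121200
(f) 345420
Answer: d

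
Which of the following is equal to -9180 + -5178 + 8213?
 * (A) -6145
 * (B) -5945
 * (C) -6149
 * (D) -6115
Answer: A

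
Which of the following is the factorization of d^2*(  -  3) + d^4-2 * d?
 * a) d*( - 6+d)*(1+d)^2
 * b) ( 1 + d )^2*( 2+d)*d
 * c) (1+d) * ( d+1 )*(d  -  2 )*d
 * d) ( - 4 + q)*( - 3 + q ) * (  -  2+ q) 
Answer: c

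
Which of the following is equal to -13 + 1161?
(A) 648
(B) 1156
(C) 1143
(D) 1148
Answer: D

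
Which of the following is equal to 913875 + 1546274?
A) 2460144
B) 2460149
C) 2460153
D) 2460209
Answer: B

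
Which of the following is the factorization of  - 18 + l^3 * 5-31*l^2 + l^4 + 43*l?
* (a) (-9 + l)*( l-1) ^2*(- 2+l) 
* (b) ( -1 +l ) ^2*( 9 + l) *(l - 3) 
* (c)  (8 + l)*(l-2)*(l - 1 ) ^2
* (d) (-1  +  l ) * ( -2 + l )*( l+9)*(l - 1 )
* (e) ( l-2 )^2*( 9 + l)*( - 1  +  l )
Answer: d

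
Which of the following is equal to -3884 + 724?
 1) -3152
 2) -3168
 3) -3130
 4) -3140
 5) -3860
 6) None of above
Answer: 6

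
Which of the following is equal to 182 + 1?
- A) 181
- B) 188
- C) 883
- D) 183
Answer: D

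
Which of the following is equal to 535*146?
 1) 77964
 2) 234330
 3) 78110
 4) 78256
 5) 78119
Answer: 3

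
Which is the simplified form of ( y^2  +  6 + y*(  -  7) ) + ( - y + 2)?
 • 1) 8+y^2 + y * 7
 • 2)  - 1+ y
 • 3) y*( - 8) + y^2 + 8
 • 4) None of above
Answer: 3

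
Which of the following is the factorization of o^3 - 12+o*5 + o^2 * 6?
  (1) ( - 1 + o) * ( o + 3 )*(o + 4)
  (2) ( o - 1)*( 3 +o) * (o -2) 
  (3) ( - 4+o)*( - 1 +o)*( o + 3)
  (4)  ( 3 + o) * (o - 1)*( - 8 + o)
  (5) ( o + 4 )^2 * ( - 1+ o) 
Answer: 1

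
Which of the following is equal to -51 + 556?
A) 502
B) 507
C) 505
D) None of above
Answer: C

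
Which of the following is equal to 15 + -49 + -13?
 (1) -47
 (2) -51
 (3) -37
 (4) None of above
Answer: 1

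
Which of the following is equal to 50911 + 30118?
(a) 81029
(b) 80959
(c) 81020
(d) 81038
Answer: a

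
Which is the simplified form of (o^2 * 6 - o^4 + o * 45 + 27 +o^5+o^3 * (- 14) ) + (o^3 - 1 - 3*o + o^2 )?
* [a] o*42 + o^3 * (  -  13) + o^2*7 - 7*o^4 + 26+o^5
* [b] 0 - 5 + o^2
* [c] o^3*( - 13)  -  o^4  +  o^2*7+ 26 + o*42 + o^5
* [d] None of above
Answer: c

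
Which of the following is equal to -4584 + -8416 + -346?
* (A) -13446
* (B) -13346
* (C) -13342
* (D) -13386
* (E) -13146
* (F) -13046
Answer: B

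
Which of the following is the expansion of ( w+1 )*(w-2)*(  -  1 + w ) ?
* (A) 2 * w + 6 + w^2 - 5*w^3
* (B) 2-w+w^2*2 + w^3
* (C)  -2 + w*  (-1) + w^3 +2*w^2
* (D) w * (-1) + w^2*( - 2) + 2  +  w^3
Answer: D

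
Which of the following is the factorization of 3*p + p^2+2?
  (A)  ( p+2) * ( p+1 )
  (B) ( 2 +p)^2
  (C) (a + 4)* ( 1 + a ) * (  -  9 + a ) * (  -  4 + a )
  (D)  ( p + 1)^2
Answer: A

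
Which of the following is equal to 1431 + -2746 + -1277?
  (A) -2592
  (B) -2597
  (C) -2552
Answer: A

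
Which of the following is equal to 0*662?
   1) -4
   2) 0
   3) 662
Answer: 2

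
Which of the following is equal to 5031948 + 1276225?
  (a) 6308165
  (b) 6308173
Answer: b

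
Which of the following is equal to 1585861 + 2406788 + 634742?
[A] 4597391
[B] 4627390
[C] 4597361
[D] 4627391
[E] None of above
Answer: D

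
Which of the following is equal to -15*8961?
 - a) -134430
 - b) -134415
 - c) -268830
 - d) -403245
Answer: b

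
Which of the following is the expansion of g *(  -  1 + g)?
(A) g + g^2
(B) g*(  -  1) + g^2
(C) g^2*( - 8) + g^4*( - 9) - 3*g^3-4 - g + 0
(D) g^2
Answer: B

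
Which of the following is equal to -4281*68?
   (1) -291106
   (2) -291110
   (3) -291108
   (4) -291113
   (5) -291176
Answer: 3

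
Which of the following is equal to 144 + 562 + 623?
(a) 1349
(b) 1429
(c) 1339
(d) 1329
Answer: d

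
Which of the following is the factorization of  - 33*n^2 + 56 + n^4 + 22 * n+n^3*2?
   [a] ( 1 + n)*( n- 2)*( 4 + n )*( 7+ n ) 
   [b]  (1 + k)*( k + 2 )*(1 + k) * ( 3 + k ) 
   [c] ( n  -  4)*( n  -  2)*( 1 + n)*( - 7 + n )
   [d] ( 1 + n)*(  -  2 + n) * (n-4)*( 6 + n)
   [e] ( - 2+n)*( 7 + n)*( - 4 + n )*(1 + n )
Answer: e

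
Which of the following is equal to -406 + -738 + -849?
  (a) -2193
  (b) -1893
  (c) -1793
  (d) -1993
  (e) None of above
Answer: d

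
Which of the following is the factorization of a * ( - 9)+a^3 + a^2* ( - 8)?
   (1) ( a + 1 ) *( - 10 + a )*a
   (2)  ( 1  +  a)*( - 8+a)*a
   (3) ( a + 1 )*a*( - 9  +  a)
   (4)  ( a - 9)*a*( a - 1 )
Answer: 3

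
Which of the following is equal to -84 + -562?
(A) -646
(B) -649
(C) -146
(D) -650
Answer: A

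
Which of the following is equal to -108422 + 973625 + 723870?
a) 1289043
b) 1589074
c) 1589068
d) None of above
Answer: d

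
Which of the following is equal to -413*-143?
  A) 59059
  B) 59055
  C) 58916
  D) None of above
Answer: A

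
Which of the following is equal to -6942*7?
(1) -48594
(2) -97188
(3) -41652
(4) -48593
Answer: 1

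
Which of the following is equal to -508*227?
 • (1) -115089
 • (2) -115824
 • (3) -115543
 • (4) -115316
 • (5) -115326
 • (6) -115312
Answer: 4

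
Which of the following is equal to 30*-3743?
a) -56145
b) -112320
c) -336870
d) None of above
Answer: d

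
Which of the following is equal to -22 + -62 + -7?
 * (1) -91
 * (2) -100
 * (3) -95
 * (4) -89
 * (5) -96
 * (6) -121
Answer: 1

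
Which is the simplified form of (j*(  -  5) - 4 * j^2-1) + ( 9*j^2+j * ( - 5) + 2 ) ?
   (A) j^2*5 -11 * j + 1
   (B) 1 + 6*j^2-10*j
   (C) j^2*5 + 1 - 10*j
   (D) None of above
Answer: C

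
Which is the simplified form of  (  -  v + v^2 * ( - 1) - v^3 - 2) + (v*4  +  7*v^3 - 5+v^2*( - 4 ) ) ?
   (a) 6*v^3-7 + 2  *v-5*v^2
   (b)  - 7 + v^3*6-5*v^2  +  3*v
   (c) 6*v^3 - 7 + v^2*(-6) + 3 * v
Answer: b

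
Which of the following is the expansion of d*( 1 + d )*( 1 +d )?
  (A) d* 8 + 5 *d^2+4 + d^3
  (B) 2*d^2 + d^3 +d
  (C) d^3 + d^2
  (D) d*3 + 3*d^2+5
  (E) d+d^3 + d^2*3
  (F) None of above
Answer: B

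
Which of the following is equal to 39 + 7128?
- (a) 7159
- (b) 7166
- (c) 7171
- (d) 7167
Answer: d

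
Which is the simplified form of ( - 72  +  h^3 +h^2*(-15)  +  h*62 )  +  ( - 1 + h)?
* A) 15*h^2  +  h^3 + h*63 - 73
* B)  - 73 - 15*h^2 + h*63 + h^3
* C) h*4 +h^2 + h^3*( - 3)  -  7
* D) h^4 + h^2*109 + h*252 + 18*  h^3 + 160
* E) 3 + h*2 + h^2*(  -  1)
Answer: B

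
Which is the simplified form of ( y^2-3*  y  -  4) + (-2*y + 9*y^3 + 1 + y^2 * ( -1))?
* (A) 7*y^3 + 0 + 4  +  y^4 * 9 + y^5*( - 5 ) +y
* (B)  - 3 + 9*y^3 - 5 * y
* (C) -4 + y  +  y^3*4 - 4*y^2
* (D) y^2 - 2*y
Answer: B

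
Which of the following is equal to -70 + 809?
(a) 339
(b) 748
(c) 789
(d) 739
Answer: d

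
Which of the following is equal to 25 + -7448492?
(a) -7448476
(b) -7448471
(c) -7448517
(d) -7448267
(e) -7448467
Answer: e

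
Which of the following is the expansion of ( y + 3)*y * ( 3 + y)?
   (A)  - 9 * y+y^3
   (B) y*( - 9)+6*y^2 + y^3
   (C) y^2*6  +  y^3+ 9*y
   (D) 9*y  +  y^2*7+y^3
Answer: C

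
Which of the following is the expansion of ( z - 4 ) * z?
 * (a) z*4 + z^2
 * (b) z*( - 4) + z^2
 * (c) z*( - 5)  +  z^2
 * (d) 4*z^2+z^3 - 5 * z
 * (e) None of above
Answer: b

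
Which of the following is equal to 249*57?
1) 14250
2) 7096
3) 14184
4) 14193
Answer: 4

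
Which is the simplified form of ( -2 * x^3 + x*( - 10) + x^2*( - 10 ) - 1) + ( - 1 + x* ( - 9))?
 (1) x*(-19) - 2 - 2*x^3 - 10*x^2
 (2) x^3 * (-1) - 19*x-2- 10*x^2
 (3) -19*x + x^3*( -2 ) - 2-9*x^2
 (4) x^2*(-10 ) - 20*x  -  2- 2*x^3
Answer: 1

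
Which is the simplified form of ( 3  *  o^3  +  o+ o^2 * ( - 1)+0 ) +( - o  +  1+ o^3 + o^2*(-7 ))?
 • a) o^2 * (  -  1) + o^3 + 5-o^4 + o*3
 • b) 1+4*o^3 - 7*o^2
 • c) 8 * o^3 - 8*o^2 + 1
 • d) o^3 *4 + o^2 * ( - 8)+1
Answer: d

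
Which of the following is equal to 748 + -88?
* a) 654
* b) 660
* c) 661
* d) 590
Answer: b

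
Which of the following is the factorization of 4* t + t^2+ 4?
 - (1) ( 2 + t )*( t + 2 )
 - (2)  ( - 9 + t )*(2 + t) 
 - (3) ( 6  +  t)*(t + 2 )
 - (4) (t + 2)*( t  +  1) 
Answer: 1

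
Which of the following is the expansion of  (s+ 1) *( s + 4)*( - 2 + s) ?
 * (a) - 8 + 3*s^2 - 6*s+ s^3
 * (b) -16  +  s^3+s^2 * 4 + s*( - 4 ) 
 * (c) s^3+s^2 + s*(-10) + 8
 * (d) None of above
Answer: a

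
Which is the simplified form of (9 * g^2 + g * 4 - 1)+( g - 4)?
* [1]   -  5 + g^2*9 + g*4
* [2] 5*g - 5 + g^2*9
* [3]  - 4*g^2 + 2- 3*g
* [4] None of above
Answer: 2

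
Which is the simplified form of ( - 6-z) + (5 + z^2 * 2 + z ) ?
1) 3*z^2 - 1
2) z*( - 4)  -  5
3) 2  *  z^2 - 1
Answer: 3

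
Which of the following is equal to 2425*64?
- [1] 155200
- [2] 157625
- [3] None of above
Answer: 1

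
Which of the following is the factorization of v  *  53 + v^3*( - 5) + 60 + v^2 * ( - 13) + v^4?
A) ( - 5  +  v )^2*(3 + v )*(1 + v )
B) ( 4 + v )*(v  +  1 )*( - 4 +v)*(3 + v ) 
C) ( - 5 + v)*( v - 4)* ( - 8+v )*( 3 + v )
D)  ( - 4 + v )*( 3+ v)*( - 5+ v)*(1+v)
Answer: D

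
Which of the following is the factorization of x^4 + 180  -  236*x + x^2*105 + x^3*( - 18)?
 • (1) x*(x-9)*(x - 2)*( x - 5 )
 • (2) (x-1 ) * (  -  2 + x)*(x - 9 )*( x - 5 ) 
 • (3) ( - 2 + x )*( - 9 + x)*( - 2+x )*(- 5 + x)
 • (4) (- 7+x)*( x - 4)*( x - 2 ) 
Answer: 3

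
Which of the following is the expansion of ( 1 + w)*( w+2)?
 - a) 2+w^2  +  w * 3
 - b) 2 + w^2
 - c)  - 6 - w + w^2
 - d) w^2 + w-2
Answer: a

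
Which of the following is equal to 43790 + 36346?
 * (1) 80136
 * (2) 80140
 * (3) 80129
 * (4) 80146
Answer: 1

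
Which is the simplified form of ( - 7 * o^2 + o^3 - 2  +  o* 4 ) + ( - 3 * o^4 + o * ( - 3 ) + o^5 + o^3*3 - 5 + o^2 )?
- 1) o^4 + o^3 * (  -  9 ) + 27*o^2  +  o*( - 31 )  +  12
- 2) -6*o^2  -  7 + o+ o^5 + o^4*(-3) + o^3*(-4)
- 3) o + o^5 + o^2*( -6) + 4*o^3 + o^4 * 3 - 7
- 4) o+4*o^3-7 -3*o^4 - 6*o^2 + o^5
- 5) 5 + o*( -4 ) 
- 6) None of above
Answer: 4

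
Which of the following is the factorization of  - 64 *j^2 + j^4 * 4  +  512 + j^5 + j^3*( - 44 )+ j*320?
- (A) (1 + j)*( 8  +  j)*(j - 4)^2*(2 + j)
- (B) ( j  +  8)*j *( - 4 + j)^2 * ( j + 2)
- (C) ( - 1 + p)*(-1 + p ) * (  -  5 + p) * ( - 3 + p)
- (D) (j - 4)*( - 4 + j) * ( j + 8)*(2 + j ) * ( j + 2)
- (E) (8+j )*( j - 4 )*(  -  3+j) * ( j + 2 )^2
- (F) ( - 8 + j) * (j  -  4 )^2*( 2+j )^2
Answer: D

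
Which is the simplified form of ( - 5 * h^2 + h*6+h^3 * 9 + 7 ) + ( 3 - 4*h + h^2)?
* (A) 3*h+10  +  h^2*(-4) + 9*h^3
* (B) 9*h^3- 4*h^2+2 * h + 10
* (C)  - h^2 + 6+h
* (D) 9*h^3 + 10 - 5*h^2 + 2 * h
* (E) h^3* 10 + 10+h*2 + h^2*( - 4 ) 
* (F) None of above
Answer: B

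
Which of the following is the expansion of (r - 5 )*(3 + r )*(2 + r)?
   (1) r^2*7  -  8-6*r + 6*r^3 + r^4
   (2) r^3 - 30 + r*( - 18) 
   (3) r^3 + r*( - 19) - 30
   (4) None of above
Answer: 3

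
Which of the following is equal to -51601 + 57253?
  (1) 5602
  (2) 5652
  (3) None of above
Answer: 2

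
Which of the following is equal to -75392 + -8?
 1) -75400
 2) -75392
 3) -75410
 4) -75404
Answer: 1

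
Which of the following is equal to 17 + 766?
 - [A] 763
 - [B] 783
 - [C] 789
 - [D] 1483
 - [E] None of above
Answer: B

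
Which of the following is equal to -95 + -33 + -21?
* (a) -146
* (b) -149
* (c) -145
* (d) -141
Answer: b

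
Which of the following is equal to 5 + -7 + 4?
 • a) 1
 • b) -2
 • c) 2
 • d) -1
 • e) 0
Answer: c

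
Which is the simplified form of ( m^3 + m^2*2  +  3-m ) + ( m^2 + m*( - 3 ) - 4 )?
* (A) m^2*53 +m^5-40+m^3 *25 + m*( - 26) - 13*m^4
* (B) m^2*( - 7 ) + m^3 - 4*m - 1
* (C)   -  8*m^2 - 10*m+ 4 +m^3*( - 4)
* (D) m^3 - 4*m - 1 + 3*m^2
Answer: D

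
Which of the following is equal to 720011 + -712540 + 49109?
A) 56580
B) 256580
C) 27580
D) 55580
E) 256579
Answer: A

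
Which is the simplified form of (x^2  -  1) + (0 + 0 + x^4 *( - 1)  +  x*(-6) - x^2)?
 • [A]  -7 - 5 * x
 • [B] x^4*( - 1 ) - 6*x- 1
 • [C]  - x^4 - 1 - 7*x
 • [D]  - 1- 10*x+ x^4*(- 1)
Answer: B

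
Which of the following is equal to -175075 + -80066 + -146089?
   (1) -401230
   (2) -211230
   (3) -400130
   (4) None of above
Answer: 1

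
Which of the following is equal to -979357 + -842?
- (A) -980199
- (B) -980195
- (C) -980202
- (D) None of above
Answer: A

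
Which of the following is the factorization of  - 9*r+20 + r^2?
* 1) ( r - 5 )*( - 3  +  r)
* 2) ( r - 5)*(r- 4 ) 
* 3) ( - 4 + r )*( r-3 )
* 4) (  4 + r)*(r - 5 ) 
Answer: 2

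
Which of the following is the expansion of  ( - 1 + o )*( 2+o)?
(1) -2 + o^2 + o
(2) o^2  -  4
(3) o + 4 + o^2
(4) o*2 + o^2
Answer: 1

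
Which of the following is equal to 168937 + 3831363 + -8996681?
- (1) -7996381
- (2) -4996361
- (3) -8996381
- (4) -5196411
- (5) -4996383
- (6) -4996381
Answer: 6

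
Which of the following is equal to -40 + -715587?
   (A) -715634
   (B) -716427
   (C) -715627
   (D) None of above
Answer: C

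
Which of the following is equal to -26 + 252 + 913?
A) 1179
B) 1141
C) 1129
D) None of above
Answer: D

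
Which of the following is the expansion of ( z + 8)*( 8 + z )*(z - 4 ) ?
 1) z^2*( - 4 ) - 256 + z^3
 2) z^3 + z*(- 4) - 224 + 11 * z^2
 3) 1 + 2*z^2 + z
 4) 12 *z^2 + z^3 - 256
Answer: 4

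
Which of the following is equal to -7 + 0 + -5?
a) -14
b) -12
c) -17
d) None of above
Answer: b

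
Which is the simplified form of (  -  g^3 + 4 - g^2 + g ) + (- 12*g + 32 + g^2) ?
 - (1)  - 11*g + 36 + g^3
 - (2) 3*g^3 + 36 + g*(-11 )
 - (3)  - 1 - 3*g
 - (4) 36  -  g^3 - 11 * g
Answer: 4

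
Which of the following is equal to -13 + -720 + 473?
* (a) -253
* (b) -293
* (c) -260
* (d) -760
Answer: c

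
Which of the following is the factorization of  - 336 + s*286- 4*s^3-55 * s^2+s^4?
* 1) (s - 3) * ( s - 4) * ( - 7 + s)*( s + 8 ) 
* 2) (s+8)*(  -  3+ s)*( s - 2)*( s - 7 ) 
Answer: 2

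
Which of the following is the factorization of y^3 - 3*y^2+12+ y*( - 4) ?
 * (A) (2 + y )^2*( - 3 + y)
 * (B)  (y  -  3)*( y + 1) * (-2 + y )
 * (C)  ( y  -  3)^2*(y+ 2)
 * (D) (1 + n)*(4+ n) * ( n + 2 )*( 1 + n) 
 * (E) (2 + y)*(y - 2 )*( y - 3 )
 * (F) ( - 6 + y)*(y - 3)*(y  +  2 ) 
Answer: E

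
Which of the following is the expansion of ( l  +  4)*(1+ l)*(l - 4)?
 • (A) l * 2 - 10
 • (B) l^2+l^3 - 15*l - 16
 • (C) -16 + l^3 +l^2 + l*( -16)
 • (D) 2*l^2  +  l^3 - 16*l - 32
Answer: C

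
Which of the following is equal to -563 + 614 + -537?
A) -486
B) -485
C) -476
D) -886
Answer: A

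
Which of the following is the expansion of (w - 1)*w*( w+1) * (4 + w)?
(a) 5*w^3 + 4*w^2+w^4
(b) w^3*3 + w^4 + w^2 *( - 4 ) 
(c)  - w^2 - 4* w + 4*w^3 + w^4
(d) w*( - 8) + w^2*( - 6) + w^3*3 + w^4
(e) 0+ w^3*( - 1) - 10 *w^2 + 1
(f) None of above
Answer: c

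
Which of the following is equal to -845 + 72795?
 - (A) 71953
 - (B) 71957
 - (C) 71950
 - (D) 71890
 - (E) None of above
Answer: C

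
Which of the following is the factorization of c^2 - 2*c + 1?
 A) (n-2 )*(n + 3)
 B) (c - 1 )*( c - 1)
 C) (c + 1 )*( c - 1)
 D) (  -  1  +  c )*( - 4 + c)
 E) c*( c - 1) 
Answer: B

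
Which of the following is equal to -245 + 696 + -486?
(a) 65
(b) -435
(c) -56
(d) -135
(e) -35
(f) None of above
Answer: e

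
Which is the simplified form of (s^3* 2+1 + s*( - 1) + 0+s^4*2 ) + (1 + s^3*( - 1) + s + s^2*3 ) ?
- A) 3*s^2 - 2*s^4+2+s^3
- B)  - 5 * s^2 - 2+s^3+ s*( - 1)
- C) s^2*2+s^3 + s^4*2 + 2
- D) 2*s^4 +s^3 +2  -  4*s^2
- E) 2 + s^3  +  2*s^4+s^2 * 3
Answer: E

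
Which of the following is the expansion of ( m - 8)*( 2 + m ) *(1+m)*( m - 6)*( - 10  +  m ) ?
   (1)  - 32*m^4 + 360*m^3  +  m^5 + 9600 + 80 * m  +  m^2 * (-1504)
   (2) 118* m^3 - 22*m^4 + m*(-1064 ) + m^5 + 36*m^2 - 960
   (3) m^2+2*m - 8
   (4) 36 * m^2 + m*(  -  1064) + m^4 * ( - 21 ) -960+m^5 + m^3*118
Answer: 4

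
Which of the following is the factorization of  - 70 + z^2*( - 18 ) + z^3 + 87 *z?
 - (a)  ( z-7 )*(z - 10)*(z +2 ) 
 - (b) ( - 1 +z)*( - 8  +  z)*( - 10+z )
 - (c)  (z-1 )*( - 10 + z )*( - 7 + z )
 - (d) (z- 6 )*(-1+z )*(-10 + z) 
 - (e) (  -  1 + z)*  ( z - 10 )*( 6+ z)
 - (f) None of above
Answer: c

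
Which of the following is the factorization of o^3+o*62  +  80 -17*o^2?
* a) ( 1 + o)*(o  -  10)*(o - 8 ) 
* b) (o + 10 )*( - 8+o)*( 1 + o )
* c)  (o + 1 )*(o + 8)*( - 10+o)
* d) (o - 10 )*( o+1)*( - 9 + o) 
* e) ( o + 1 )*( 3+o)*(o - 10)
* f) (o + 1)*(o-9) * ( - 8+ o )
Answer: a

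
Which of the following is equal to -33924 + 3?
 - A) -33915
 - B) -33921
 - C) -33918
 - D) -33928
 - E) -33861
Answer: B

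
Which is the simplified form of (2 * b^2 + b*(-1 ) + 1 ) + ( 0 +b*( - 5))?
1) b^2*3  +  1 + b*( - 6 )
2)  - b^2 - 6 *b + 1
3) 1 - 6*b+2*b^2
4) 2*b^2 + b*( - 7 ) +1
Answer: 3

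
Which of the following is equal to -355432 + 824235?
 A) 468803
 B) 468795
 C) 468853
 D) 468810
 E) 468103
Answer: A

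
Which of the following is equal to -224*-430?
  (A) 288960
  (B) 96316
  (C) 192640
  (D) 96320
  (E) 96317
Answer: D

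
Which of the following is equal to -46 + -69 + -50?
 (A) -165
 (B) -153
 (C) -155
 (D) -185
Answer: A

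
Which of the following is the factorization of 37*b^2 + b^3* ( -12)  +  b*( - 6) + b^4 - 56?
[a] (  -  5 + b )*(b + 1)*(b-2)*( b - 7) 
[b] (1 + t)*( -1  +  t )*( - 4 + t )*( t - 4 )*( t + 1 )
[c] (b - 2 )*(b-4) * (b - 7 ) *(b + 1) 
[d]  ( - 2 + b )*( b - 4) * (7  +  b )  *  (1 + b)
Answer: c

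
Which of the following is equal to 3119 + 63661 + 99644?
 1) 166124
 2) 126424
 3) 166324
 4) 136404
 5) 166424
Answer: 5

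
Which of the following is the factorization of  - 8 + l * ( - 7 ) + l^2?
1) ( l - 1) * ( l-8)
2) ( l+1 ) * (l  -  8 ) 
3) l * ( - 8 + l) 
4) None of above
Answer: 2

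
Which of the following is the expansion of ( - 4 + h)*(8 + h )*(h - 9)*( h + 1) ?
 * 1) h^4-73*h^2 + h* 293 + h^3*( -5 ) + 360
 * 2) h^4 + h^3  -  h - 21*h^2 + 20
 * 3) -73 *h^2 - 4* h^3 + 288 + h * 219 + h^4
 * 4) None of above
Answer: 4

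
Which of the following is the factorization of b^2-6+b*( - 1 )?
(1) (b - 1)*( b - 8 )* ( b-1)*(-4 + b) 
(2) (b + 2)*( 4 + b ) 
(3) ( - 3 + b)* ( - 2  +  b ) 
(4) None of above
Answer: 4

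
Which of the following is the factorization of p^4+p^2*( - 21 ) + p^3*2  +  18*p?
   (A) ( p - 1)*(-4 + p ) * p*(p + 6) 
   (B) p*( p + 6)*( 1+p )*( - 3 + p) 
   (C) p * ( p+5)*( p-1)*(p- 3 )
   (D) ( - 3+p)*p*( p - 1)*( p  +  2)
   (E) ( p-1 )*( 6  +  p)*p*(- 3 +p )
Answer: E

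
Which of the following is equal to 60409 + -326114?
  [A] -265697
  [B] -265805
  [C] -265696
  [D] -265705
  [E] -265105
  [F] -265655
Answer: D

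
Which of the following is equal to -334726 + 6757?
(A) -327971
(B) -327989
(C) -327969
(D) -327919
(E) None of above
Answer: C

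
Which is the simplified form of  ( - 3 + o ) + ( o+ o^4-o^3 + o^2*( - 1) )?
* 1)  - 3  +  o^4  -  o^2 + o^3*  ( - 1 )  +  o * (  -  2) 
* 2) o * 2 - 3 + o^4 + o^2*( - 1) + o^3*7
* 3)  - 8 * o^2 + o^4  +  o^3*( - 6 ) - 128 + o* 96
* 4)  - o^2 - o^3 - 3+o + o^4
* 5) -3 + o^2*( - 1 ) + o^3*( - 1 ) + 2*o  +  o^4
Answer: 5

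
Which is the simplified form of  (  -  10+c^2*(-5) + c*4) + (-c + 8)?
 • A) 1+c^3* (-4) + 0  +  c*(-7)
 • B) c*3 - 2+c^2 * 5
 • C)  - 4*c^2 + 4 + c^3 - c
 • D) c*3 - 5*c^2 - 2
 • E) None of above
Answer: D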